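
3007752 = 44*68358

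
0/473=0 = 0.00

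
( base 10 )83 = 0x53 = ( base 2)1010011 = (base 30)2N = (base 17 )4F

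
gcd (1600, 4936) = 8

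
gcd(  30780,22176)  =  36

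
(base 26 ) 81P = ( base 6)41135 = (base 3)21111012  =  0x1553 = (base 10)5459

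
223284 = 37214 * 6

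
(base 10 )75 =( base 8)113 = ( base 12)63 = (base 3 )2210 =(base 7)135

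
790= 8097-7307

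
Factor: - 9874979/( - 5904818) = 2^( - 1)*31^( - 1 )*293^1 * 33703^1* 95239^( -1 )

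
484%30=4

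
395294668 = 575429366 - 180134698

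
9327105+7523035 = 16850140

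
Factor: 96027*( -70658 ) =-2^1*3^1 * 7^3*103^1*32009^1 = -6785075766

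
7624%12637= 7624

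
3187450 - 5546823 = -2359373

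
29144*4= 116576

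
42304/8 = 5288= 5288.00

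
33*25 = 825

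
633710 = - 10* ( - 63371)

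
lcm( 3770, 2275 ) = 131950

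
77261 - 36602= 40659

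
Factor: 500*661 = 2^2*5^3*661^1=330500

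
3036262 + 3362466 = 6398728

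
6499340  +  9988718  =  16488058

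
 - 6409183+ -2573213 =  - 8982396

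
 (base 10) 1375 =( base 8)2537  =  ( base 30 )1fp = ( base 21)32a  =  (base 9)1787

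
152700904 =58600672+94100232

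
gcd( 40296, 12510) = 6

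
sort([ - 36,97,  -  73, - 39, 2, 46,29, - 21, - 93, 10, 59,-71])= [ - 93, -73, - 71, - 39, - 36,-21, 2,  10, 29, 46, 59, 97]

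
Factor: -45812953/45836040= - 2^( - 3)*3^( - 1 )*5^(  -  1 )*29^1*67^( - 1 ) * 211^1*5701^( - 1)*7487^1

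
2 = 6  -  4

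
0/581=0 = 0.00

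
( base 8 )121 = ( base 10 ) 81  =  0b1010001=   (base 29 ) 2n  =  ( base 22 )3f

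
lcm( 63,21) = 63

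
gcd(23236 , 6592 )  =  4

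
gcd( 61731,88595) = 1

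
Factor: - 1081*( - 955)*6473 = 5^1*23^1*47^1*191^1 * 6473^1=6682433915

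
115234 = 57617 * 2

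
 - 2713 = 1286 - 3999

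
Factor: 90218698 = 2^1 * 487^1*92627^1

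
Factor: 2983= 19^1  *  157^1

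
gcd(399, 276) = 3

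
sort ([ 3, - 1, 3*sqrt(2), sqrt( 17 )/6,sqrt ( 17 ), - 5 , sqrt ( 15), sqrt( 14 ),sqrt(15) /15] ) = [ - 5, - 1,sqrt(15 ) /15,sqrt( 17)/6,3,sqrt(14 ),sqrt(15 ),sqrt( 17), 3 * sqrt(2)]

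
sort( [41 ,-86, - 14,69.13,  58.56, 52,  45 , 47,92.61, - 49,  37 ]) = [ - 86, - 49 , - 14,37, 41,  45,47,52,58.56,  69.13 , 92.61 ]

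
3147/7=449 + 4/7=449.57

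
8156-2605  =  5551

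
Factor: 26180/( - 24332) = -85/79 = - 5^1*17^1 * 79^( - 1) 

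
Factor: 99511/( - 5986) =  - 2^( - 1)*41^( - 1)*73^( - 1 )*191^1 * 521^1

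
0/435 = 0 = 0.00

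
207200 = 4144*50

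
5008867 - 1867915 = 3140952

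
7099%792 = 763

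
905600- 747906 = 157694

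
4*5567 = 22268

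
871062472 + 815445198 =1686507670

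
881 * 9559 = 8421479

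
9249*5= 46245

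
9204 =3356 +5848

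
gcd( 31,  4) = 1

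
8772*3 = 26316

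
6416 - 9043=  - 2627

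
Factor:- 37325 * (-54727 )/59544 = 2^( - 3)*3^ ( - 2)*5^2*827^(  -  1)*1493^1*54727^1 = 2042685275/59544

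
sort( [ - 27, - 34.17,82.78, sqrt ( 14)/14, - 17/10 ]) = [- 34.17 , - 27 , - 17/10, sqrt( 14)/14,  82.78]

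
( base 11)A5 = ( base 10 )115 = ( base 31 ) 3m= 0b1110011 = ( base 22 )55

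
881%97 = 8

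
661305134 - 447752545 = 213552589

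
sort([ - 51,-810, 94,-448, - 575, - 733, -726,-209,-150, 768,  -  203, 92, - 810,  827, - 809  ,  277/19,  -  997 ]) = [ - 997, - 810,- 810, - 809, - 733,-726, - 575, - 448, - 209, - 203, - 150, - 51, 277/19, 92, 94,768,827]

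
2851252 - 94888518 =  - 92037266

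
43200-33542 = 9658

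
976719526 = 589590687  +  387128839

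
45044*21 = 945924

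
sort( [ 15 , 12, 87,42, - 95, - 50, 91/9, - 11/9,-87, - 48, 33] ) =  [ - 95, - 87,-50, - 48, - 11/9, 91/9, 12,15, 33, 42, 87 ]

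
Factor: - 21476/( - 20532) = 91/87  =  3^ ( - 1)*7^1*13^1*29^(-1)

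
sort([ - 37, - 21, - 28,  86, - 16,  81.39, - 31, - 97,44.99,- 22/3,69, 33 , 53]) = [ - 97, - 37 , - 31, - 28, - 21,  -  16, -22/3,33, 44.99 , 53, 69,81.39,86 ]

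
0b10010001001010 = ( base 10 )9290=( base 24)g32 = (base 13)42C8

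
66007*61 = 4026427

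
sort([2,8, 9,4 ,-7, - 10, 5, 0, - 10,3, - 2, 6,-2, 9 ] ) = [ - 10, - 10, - 7, - 2, - 2,0,2, 3 , 4,5, 6 , 8,9,9] 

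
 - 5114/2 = -2557  =  - 2557.00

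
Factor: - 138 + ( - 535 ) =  - 673^1 = - 673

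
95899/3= 95899/3 =31966.33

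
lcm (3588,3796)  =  261924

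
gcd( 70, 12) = 2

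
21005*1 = 21005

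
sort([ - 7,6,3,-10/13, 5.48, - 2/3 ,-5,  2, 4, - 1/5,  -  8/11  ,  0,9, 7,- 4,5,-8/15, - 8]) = [ - 8, - 7, -5,  -  4, - 10/13, - 8/11, -2/3, - 8/15, -1/5,0, 2, 3 , 4  ,  5,5.48, 6,7, 9]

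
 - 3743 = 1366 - 5109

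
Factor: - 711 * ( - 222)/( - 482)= - 78921/241 = - 3^3*37^1*79^1*241^( - 1 ) 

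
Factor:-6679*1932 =-12903828 = -2^2 * 3^1*7^1*23^1*6679^1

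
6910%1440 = 1150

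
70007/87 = 804+59/87  =  804.68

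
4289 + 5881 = 10170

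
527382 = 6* 87897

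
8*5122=40976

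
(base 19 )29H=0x38E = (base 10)910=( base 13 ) 550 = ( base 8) 1616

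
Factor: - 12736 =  - 2^6*199^1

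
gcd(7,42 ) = 7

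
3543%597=558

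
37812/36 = 1050+1/3 = 1050.33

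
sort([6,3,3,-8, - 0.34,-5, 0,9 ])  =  [  -  8,- 5, - 0.34,  0 , 3,3 , 6, 9]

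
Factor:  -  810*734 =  - 2^2*3^4*5^1 * 367^1 = -594540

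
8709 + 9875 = 18584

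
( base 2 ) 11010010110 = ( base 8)3226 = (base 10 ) 1686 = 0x696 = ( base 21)3h6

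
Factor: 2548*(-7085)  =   - 18052580 = -2^2*5^1* 7^2 * 13^2*109^1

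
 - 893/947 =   -  893/947 = -0.94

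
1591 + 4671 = 6262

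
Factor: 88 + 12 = 2^2 * 5^2  =  100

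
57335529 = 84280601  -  26945072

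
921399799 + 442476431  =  1363876230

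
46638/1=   46638 = 46638.00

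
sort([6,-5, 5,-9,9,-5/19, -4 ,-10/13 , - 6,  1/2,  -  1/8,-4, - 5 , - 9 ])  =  [ - 9 , - 9,-6,-5, - 5,- 4,-4 , - 10/13,-5/19, - 1/8,1/2 , 5, 6, 9 ]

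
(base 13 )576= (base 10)942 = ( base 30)11C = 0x3ae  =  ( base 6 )4210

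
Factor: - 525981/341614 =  - 2^(-1)*3^1*7^(- 1) * 13^ ( - 1 ) * 1877^( - 1 )* 175327^1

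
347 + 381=728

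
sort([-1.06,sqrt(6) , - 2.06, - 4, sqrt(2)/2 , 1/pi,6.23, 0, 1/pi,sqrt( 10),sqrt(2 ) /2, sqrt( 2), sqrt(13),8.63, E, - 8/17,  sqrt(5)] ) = [ - 4, - 2.06 , - 1.06  , - 8/17,0,1/pi, 1/pi, sqrt(2 )/2,sqrt(2)/2,sqrt(2 ), sqrt(5 ), sqrt(6 ), E,sqrt(10), sqrt ( 13),6.23, 8.63] 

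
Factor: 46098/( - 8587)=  - 2^1 *3^2 * 13^1*31^( - 1)*197^1*277^( - 1)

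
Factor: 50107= 89^1*563^1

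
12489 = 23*543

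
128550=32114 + 96436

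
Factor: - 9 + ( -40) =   -  7^2 = - 49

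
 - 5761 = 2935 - 8696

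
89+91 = 180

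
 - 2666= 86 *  ( - 31)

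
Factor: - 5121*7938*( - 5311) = 215894794878=2^1*3^6*7^2*  47^1*113^1*569^1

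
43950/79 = 556 + 26/79 = 556.33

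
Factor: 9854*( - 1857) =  - 2^1*3^1 *13^1*379^1*619^1 = - 18298878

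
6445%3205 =35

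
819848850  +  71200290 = 891049140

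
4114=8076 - 3962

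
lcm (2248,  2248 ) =2248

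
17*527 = 8959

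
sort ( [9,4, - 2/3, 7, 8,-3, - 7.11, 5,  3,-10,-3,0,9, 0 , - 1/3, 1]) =[ -10,-7.11, - 3, - 3, - 2/3, - 1/3,0, 0, 1, 3,  4, 5 , 7, 8, 9, 9]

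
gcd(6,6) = 6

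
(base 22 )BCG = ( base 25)8O4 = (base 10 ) 5604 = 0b1010111100100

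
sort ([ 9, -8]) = [-8,9]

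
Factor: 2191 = 7^1*313^1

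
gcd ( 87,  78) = 3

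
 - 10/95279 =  - 10/95279 = - 0.00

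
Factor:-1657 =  - 1657^1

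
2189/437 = 5 + 4/437=5.01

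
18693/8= 2336 + 5/8 =2336.62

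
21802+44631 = 66433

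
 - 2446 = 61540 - 63986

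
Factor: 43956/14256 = 37/12 = 2^( - 2)*3^( -1)*37^1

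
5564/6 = 927 + 1/3=927.33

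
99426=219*454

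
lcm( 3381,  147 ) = 3381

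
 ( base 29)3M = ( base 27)41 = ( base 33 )3a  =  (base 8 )155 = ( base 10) 109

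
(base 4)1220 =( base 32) 38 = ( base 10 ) 104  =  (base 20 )54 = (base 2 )1101000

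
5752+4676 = 10428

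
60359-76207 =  - 15848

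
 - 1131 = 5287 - 6418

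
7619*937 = 7139003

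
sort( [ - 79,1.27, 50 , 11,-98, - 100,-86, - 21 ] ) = [ - 100 , - 98, -86, - 79,-21,1.27,11,50] 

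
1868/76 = 24 + 11/19=   24.58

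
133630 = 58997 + 74633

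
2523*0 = 0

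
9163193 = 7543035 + 1620158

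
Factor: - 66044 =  - 2^2 *11^1*19^1*79^1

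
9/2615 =9/2615 = 0.00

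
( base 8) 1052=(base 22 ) 134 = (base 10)554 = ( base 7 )1421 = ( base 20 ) 17e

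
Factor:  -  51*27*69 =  - 3^5 *17^1*23^1 = - 95013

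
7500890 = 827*9070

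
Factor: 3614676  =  2^2*3^1*13^1 * 17^1*29^1*47^1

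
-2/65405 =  - 1 + 65403/65405 =- 0.00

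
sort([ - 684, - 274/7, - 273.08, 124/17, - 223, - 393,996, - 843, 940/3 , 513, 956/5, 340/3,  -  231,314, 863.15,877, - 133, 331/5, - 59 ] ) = [ - 843,  -  684, - 393 , - 273.08 , - 231,- 223,  -  133, - 59, - 274/7, 124/17,331/5, 340/3, 956/5,940/3, 314,513,  863.15, 877, 996]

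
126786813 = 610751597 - 483964784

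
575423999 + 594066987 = 1169490986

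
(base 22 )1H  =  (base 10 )39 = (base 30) 19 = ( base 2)100111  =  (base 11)36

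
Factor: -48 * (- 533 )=2^4*3^1 * 13^1 * 41^1 = 25584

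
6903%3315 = 273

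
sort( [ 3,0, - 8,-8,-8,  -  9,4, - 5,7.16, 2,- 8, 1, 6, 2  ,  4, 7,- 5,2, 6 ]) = [ - 9, - 8, - 8  , - 8,  -  8 ,  -  5,-5,0, 1, 2,2, 2, 3, 4, 4,  6, 6,7, 7.16 ]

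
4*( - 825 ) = - 3300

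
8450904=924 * 9146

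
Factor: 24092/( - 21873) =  -76/69 = - 2^2 *3^( - 1) * 19^1*23^( - 1)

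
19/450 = 19/450 = 0.04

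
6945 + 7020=13965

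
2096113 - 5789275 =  - 3693162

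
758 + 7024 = 7782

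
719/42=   719/42= 17.12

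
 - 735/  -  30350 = 147/6070 = 0.02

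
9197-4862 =4335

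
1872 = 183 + 1689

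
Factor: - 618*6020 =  - 2^3*3^1 * 5^1*7^1*43^1*103^1= -3720360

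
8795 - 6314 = 2481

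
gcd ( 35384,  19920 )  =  8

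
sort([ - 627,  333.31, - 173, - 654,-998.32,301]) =[ - 998.32, - 654, - 627, - 173,301, 333.31 ] 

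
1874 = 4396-2522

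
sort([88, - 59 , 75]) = [ - 59,75,88 ] 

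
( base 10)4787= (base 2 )1001010110011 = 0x12b3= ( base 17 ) G9A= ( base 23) 913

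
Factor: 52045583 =52045583^1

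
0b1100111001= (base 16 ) 339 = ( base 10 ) 825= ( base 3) 1010120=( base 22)1FB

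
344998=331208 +13790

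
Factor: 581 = 7^1*83^1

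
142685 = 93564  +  49121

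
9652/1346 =7 + 115/673 = 7.17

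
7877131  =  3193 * 2467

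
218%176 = 42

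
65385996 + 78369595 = 143755591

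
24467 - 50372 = - 25905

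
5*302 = 1510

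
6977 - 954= 6023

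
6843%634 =503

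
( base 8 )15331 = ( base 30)7j3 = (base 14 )270D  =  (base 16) 1ad9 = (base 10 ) 6873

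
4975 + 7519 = 12494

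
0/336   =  0 = 0.00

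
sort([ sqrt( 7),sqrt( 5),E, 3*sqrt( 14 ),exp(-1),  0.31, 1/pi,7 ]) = [ 0.31,1/pi,exp(-1),sqrt( 5), sqrt(7),  E, 7, 3*sqrt( 14)]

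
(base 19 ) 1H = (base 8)44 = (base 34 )12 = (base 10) 36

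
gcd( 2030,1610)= 70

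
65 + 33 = 98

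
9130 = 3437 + 5693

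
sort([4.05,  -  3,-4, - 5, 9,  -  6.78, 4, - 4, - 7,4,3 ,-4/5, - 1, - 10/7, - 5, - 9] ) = [ - 9, - 7, - 6.78, - 5, - 5,-4, - 4,-3,  -  10/7 , - 1, - 4/5, 3 , 4, 4, 4.05, 9 ]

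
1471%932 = 539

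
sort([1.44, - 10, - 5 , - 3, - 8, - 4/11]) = [ - 10,-8, - 5, - 3, - 4/11, 1.44 ]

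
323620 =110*2942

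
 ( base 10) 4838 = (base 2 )1001011100110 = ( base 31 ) 512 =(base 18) EGE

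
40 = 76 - 36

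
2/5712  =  1/2856  =  0.00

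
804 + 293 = 1097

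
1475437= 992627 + 482810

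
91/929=91/929 = 0.10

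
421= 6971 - 6550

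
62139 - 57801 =4338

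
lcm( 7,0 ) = 0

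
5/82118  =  5/82118 = 0.00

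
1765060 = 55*32092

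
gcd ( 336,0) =336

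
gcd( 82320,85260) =2940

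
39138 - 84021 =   -  44883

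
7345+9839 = 17184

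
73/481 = 73/481 = 0.15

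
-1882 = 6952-8834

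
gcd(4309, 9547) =1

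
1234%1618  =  1234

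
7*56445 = 395115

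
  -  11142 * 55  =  -612810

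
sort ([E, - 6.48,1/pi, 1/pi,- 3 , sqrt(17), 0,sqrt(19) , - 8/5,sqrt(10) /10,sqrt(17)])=[ - 6.48  , - 3, - 8/5, 0,sqrt ( 10) /10,  1/pi , 1/pi,E,  sqrt ( 17), sqrt(17), sqrt(19)]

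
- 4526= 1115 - 5641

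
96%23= 4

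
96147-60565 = 35582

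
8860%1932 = 1132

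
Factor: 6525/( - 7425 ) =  - 29/33 = -3^( - 1)*11^ ( - 1)*29^1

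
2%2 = 0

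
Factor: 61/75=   3^(-1)*5^( - 2 )*61^1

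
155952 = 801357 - 645405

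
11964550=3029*3950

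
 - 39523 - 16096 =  - 55619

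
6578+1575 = 8153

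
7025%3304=417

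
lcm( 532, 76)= 532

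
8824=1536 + 7288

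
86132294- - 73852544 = 159984838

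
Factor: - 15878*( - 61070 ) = 2^2*5^1*17^1*31^1*197^1*467^1 = 969669460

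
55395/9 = 6155 = 6155.00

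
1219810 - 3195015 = -1975205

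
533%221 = 91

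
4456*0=0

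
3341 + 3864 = 7205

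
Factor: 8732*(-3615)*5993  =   - 2^2*3^1*5^1*13^1*37^1*59^1*241^1 * 461^1 = - 189176116740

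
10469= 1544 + 8925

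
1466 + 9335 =10801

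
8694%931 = 315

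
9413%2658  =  1439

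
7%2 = 1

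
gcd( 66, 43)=1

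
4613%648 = 77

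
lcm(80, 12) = 240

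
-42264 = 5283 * ( - 8 )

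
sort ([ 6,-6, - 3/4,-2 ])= [-6,-2, - 3/4, 6 ] 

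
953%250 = 203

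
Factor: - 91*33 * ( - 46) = 2^1*3^1*7^1*11^1*13^1*23^1= 138138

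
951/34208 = 951/34208  =  0.03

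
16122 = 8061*2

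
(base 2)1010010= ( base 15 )57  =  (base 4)1102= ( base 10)82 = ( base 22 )3G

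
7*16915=118405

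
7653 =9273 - 1620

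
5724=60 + 5664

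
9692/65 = 9692/65 = 149.11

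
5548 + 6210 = 11758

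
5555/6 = 5555/6 = 925.83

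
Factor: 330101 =89^1*3709^1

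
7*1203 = 8421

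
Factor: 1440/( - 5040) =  - 2^1*7^ ( - 1 ) = - 2/7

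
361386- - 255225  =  616611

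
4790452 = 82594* 58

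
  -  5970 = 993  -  6963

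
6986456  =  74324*94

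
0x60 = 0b1100000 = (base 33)2u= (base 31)33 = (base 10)96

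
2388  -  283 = 2105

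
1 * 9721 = 9721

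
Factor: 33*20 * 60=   39600  =  2^4*3^2*5^2*11^1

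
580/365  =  1 + 43/73=1.59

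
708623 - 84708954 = -84000331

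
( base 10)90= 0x5a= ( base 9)110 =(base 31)2S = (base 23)3L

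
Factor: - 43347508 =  - 2^2 * 10836877^1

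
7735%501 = 220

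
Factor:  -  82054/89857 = -2^1*7^1 * 59^ (-1)*1523^( - 1)*5861^1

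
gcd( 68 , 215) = 1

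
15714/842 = 18 + 279/421 = 18.66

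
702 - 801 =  - 99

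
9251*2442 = 22590942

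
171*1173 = 200583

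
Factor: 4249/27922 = 2^( - 1 ) * 7^1*23^(-1 )=7/46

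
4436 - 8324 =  - 3888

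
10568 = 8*1321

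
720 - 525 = 195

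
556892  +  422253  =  979145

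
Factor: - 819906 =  - 2^1*3^1*136651^1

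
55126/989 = 1282/23 = 55.74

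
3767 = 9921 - 6154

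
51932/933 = 51932/933= 55.66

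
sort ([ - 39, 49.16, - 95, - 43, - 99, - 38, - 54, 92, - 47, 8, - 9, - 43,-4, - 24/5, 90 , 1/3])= [-99,-95, - 54, - 47, - 43,-43, - 39 , - 38, - 9, - 24/5,  -  4, 1/3,8, 49.16, 90, 92]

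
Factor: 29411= 29411^1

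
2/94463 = 2/94463 = 0.00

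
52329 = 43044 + 9285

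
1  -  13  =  - 12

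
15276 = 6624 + 8652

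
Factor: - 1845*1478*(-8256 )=22513368960 =2^7 * 3^3*5^1 * 41^1 * 43^1 * 739^1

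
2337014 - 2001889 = 335125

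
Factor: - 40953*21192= - 2^3 * 3^2*11^1*17^1*73^1*883^1= -867875976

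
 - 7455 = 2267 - 9722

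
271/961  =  271/961 = 0.28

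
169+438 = 607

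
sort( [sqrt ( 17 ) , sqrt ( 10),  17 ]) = [sqrt( 10), sqrt(17),17]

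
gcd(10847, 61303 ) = 1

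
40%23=17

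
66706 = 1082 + 65624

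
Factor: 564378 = 2^1 * 3^1*94063^1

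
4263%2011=241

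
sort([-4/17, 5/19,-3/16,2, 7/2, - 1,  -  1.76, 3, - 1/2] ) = [ - 1.76, - 1,-1/2, - 4/17, - 3/16,5/19,2,3,  7/2] 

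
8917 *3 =26751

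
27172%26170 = 1002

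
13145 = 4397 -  - 8748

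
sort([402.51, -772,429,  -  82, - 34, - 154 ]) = [ - 772, - 154, - 82, - 34, 402.51 , 429] 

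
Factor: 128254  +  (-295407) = -167153  =  - 7^1 * 23879^1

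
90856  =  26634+64222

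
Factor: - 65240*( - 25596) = 1669883040 =2^5 * 3^4* 5^1*7^1*79^1*233^1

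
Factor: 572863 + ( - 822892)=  -250029  =  -  3^2 * 13^1 * 2137^1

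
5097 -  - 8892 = 13989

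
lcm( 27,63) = 189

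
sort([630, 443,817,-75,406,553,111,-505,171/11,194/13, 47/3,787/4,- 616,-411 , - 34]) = [-616, - 505, - 411, - 75, - 34, 194/13,171/11, 47/3, 111,787/4 , 406,443,553,  630,817]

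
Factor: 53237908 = 2^2*101^1*131777^1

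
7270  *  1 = 7270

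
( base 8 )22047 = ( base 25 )EK5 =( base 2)10010000100111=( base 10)9255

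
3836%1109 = 509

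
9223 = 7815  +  1408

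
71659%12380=9759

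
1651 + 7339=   8990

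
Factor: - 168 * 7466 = -2^4*3^1*7^1*3733^1  =  - 1254288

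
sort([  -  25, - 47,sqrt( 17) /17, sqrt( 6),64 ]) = [ - 47 , - 25,  sqrt( 17 ) /17, sqrt(6), 64]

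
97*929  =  90113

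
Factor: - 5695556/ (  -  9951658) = 2847778/4975829 = 2^1* 41^1* 34729^1*4975829^ ( -1)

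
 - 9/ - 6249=3/2083 = 0.00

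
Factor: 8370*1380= 11550600 = 2^3*3^4*5^2*23^1*31^1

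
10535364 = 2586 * 4074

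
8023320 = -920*( - 8721 ) 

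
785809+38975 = 824784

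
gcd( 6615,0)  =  6615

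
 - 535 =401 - 936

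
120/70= 1 + 5/7 = 1.71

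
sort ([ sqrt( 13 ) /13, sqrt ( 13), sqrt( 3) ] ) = [ sqrt(13) /13, sqrt(3),sqrt( 13) ]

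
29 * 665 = 19285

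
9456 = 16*591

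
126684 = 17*7452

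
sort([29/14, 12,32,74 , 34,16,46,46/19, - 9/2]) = [-9/2,29/14, 46/19,12, 16, 32, 34,46, 74] 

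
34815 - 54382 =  - 19567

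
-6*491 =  - 2946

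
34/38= 17/19 =0.89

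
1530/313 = 4 + 278/313 =4.89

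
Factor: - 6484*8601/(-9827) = 2^2 *3^1 * 31^( - 1) * 47^1*61^1 * 317^( - 1)*1621^1 = 55768884/9827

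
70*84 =5880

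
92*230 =21160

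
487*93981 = 45768747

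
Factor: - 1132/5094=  - 2^1 * 3^(-2)  =  - 2/9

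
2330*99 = 230670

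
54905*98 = 5380690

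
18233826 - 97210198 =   -  78976372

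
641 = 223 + 418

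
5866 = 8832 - 2966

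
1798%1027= 771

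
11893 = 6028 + 5865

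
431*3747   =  1614957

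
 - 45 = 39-84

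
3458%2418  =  1040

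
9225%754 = 177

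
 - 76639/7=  - 10949 + 4/7 =- 10948.43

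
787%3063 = 787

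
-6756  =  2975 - 9731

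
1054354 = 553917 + 500437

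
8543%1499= 1048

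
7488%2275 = 663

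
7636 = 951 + 6685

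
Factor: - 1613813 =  - 1613813^1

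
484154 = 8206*59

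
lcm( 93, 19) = 1767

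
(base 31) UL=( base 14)4BD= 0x3B7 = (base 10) 951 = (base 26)1AF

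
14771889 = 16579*891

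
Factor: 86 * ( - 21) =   -  2^1*3^1*7^1*43^1 = - 1806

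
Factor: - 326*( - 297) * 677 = 2^1*3^3*11^1*  163^1*677^1=65548494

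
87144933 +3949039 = 91093972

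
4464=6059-1595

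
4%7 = 4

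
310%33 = 13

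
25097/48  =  522+ 41/48=522.85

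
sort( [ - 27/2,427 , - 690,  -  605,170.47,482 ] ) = [ -690, - 605, - 27/2 , 170.47 , 427,482 ] 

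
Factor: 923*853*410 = 322800790 = 2^1*5^1*13^1*41^1 *71^1*853^1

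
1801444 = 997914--803530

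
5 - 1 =4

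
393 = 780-387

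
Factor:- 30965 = -5^1*11^1*563^1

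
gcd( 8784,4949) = 1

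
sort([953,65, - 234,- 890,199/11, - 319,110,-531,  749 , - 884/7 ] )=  [- 890,-531,- 319,-234,- 884/7, 199/11, 65,  110,749,  953] 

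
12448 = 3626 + 8822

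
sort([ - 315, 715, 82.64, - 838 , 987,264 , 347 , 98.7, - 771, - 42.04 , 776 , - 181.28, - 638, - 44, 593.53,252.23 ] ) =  [ - 838 , - 771 , - 638,  -  315,  -  181.28, - 44 ,-42.04, 82.64,98.7,252.23, 264,347, 593.53, 715, 776, 987 ]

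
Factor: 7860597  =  3^1 * 2620199^1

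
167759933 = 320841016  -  153081083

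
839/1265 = 839/1265 = 0.66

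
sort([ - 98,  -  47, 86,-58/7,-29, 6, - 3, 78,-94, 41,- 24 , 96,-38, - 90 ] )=[- 98,-94 ,- 90,- 47,-38,-29,  -  24, - 58/7,-3, 6, 41,78,  86,96] 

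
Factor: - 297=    - 3^3*11^1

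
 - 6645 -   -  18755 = 12110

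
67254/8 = 33627/4=8406.75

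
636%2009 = 636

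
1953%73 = 55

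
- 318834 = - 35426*9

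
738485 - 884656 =-146171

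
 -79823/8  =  -9978+1/8=-  9977.88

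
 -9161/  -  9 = 1017+8/9 = 1017.89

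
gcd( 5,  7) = 1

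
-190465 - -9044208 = 8853743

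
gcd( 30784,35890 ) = 74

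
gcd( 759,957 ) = 33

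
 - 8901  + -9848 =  - 18749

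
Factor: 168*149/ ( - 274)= - 2^2* 3^1*7^1*137^( - 1)*149^1 = - 12516/137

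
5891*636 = 3746676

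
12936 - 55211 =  - 42275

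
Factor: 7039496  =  2^3*17^1*191^1*271^1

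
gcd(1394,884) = 34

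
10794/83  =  10794/83 = 130.05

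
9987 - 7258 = 2729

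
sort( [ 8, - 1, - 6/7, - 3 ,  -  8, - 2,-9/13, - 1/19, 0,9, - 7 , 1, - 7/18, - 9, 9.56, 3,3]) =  [- 9, - 8, - 7, - 3, - 2, - 1,-6/7,  -  9/13 , - 7/18, - 1/19,  0,1, 3, 3,8,9,  9.56] 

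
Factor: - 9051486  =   - 2^1*3^1 * 19^1* 79399^1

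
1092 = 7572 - 6480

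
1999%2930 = 1999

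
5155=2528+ 2627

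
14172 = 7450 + 6722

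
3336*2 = 6672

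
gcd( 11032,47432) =56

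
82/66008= 41/33004=0.00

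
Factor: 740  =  2^2*5^1*37^1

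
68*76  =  5168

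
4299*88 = 378312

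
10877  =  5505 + 5372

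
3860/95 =772/19 = 40.63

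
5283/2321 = 5283/2321 = 2.28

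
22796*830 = 18920680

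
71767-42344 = 29423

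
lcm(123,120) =4920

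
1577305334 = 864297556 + 713007778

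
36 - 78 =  - 42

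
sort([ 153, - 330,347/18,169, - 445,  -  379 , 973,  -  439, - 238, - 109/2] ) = [  -  445 , - 439 , - 379, - 330, - 238,-109/2 , 347/18,  153, 169 , 973] 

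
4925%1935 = 1055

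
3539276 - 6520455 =-2981179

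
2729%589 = 373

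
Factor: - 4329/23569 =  - 9/49 = - 3^2*7^( - 2 )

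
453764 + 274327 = 728091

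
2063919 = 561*3679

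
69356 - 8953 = 60403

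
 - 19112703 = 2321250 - 21433953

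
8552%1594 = 582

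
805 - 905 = -100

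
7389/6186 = 2463/2062 = 1.19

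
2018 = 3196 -1178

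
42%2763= 42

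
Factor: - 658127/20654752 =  - 2^( - 5)*71^( - 1)*9091^( - 1)*658127^1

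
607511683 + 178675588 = 786187271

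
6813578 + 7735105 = 14548683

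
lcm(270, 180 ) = 540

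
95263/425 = 95263/425 = 224.15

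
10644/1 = 10644 = 10644.00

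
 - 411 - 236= -647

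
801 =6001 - 5200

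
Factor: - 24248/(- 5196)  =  14/3 = 2^1 * 3^( - 1)*7^1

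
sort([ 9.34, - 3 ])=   [-3,9.34]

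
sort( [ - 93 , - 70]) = [ - 93,- 70 ]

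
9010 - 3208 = 5802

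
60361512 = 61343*984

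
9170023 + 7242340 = 16412363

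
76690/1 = 76690 = 76690.00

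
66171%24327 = 17517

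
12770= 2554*5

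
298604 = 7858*38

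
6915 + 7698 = 14613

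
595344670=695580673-100236003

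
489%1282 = 489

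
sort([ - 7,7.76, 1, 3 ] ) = [-7, 1,3, 7.76]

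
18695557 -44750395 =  - 26054838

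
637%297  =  43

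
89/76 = 89/76 =1.17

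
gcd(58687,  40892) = 1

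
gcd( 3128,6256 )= 3128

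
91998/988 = 93 + 3/26 = 93.12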